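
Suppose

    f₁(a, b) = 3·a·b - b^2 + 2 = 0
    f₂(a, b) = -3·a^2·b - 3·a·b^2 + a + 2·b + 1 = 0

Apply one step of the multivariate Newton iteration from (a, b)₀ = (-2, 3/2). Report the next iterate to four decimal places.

At (-2, 3/2): F = (-9.2500, -2.5000).
Jacobian J = [[3·b, 3·a - 2·b], [-6·a·b - 3·b^2 + 1, -3·a^2 - 6·a·b + 2]].
At the point, J = [[4.5000, -9.0000], [12.2500, 8.0000]] (det J = 146.2500).
Solving J·Δ = −F gives Δ = (0.6598, -0.6979).
Then the next iterate is (a, b)₁ = (-1.3402, 0.8021).

(-1.3402, 0.8021)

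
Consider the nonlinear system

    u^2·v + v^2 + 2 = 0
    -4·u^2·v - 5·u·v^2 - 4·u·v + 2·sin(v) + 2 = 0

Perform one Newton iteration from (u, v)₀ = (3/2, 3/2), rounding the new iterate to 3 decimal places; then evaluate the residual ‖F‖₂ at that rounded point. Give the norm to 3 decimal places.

398.056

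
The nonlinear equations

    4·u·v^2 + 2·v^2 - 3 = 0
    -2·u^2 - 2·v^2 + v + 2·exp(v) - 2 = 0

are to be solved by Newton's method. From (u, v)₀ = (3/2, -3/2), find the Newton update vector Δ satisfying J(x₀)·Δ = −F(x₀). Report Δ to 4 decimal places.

At (3/2, -3/2): F = (15.0000, -12.053740).
Jacobian J = [[4·v^2, 8·u·v + 4·v], [-4·u, -4·v + 2·exp(v) + 1]].
At the point, J = [[9.0000, -24.0000], [-6.0000, 7.446260]] (det J = -76.983657).
Solving J·Δ = −F gives Δ = (-2.3069, -0.2401).

(-2.3069, -0.2401)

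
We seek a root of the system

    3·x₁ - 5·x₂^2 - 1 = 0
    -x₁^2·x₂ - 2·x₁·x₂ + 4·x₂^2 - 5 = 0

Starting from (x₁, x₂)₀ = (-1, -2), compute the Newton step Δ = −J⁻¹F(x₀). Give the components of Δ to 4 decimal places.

(4.0000, 0.6000)

At (-1, -2): F = (-24.0000, 9.0000).
Jacobian J = [[3, -10·x₂], [-2·x₁·x₂ - 2·x₂, -x₁^2 - 2·x₁ + 8·x₂]].
At the point, J = [[3.0000, 20.0000], [0.0000, -15.0000]] (det J = -45.0000).
Solving J·Δ = −F gives Δ = (4.0000, 0.6000).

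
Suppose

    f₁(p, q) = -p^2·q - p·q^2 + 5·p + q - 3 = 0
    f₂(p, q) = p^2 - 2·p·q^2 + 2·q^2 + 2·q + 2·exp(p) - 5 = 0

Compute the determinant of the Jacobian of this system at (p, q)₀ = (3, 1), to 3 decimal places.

J = [[-2·p·q - q^2 + 5, -p^2 - 2·p·q + 1], [2·p - 2·q^2 + 2·exp(p), -4·p·q + 4·q + 2]].
At the point, J = [[-2.000, -14.000], [44.17107, -6.000]].
det J = 630.395.

630.395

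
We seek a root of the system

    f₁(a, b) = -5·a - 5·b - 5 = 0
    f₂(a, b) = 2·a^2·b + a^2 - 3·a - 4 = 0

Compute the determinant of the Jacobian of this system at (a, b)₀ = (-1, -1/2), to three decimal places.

-25.000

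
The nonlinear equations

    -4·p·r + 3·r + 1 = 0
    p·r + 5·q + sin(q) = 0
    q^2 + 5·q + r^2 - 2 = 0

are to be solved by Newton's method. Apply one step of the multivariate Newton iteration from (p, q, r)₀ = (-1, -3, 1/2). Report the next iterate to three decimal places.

(34.775, -1.172, 10.078)

At (-1, -3, 1/2): F = (4.500, -15.64112, -7.750).
Jacobian J = [[-4·r, 0, -4·p + 3], [r, cos(q) + 5, p], [0, 2·q + 5, 2·r]].
At the point, J = [[-2.000, 0.000, 7.000], [0.500, 4.01001, -1.000], [0.000, -1.000, 1.000]] (det J = -9.52002).
Solving J·Δ = −F gives Δ = (35.775, 1.828, 9.578).
Then the next iterate is (p, q, r)₁ = (34.775, -1.172, 10.078).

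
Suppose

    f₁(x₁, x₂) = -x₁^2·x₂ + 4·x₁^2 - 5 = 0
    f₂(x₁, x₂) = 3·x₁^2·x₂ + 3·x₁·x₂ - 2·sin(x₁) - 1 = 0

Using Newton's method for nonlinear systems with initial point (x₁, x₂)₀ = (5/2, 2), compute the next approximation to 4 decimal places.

(1.4724, 1.5558)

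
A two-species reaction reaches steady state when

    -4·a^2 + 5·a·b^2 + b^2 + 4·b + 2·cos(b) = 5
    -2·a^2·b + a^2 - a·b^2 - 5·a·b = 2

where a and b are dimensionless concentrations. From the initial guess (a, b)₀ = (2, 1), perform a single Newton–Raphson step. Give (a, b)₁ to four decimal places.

(0.8748, 0.6933)

At (2, 1): F = (-4.919395, -18.0000).
Jacobian J = [[-8·a + 5·b^2, 10·a·b + 2·b - 2·sin(b) + 4], [-4·a·b + 2·a - b^2 - 5·b, -2·a^2 - 2·a·b - 5·a]].
At the point, J = [[-11.0000, 24.317058], [-10.0000, -22.0000]] (det J = 485.170580).
Solving J·Δ = −F gives Δ = (-1.1252, -0.3067).
Then the next iterate is (a, b)₁ = (0.8748, 0.6933).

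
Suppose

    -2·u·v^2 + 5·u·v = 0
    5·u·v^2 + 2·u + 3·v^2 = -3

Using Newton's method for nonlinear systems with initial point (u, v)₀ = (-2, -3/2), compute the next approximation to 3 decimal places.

At (-2, -3/2): F = (24.000, -16.750).
Jacobian J = [[-2·v^2 + 5·v, -4·u·v + 5·u], [5·v^2 + 2, 10·u·v + 6·v]].
At the point, J = [[-12.000, -22.000], [13.250, 21.000]] (det J = 39.500).
Solving J·Δ = −F gives Δ = (-3.430, 2.962).
Then the next iterate is (u, v)₁ = (-5.430, 1.462).

(-5.430, 1.462)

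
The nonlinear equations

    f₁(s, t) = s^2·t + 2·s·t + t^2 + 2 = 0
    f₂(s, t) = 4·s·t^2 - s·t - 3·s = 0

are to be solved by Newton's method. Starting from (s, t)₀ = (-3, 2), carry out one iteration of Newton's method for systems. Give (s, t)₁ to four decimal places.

(-1.9081, 1.5336)

At (-3, 2): F = (12.0000, -33.0000).
Jacobian J = [[2·s·t + 2·t, s^2 + 2·s + 2·t], [4·t^2 - t - 3, 8·s·t - s]].
At the point, J = [[-8.0000, 7.0000], [11.0000, -45.0000]] (det J = 283.0000).
Solving J·Δ = −F gives Δ = (1.0919, -0.4664).
Then the next iterate is (s, t)₁ = (-1.9081, 1.5336).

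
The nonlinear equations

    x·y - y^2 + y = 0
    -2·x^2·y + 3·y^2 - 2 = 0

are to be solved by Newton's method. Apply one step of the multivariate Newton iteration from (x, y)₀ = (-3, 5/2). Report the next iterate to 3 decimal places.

(-2.190, 1.182)

At (-3, 5/2): F = (-11.250, -28.250).
Jacobian J = [[y, x - 2·y + 1], [-4·x·y, -2·x^2 + 6·y]].
At the point, J = [[2.500, -7.000], [30.000, -3.000]] (det J = 202.500).
Solving J·Δ = −F gives Δ = (0.810, -1.318).
Then the next iterate is (x, y)₁ = (-2.190, 1.182).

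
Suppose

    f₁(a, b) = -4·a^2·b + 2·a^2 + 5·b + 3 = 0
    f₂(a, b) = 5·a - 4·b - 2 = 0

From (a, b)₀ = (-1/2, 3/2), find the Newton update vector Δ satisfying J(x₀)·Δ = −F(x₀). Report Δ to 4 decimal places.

(0.1111, -2.4861)

At (-1/2, 3/2): F = (9.5000, -10.5000).
Jacobian J = [[-8·a·b + 4·a, -4·a^2 + 5], [5, -4]].
At the point, J = [[4.0000, 4.0000], [5.0000, -4.0000]] (det J = -36.0000).
Solving J·Δ = −F gives Δ = (0.1111, -2.4861).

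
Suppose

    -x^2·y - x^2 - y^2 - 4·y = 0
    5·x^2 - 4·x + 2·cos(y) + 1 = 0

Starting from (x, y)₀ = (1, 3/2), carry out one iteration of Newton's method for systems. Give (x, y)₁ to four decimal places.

(0.3346, 0.5721)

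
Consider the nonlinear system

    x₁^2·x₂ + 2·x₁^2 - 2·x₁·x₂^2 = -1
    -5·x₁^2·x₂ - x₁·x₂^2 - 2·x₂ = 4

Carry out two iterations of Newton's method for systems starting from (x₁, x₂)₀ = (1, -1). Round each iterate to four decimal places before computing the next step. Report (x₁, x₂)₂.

(0.7317, -1.0188)

At (1, -1): F = (0.0000, 2.0000).
Jacobian J = [[2·x₁·x₂ + 4·x₁ - 2·x₂^2, x₁^2 - 4·x₁·x₂], [-10·x₁·x₂ - x₂^2, -5·x₁^2 - 2·x₁·x₂ - 2]].
At the point, J = [[0.0000, 5.0000], [9.0000, -5.0000]] (det J = -45.0000).
Solving J·Δ = −F gives Δ = (-0.2222, 0.0000).
Then the next iterate is (x₁, x₂)₁ = (0.7778, -1.0000).
Round to (0.7778, -1.0000) and repeat: F = (0.049373, 0.247064), J = [[-0.4444, 3.716173], [6.7780, -3.469264]].
Δ = (-0.0461, -0.0188), so (x₁, x₂)₂ = (0.7317, -1.0188).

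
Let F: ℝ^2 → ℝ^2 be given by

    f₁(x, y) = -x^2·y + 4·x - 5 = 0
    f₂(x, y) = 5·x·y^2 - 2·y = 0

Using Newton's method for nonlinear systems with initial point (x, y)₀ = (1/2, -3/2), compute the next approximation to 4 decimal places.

At (1/2, -3/2): F = (-2.6250, 8.6250).
Jacobian J = [[-2·x·y + 4, -x^2], [5·y^2, 10·x·y - 2]].
At the point, J = [[5.5000, -0.2500], [11.2500, -9.5000]] (det J = -49.4375).
Solving J·Δ = −F gives Δ = (0.5480, 1.5569).
Then the next iterate is (x, y)₁ = (1.0480, 0.0569).

(1.0480, 0.0569)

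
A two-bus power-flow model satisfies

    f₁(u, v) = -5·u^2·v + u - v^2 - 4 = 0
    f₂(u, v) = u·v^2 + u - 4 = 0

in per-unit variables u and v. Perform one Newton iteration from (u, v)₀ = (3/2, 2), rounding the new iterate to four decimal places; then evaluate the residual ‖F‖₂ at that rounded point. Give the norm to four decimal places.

10.7921

At (3/2, 2): F = (-29.0000, 3.5000).
Jacobian J = [[-10·u·v + 1, -5·u^2 - 2·v], [v^2 + 1, 2·u·v]].
At the point, J = [[-29.0000, -15.2500], [5.0000, 6.0000]] (det J = -97.7500).
Solving J·Δ = −F gives Δ = (-1.2340, 0.4450).
Then the next iterate is (u, v)₁ = (0.2660, 2.4450).
Re-evaluating at (0.2660, 2.4450): F = (-10.577017, -2.143845), so ‖F‖₂ = 10.7921.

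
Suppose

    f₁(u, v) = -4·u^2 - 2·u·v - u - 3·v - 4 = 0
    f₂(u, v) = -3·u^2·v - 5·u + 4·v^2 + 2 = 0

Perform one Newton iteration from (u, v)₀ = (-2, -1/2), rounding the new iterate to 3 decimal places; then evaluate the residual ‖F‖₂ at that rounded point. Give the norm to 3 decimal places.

8.931

At (-2, -1/2): F = (-18.500, 19.000).
Jacobian J = [[-8·u - 2·v - 1, -2·u - 3], [-6·u·v - 5, -3·u^2 + 8·v]].
At the point, J = [[16.000, 1.000], [-11.000, -16.000]] (det J = -245.000).
Solving J·Δ = −F gives Δ = (1.131, 0.410).
Then the next iterate is (u, v)₁ = (-0.869, -0.090).
Re-evaluating at (-0.869, -0.090): F = (-6.03806, 6.58129), so ‖F‖₂ = 8.931.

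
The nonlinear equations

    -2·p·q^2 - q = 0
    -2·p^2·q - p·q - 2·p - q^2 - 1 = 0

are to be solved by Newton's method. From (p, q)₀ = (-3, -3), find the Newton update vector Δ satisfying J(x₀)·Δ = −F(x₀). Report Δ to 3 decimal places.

At (-3, -3): F = (57.000, 41.000).
Jacobian J = [[-2·q^2, -4·p·q - 1], [-4·p·q - q - 2, -2·p^2 - p - 2·q]].
At the point, J = [[-18.000, -37.000], [-35.000, -9.000]] (det J = -1133.000).
Solving J·Δ = −F gives Δ = (0.886, 1.109).

(0.886, 1.109)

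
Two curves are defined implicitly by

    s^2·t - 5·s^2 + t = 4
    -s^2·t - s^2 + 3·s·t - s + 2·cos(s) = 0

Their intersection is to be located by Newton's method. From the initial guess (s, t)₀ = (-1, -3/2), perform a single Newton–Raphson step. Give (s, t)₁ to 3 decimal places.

At (-1, -3/2): F = (-12.000, 7.08060).
Jacobian J = [[2·s·t - 10·s, s^2 + 1], [-2·s·t - 2·s + 3·t - 2·sin(s) - 1, -s^2 + 3·s]].
At the point, J = [[13.000, 2.000], [-4.81706, -4.000]] (det J = -42.36588).
Solving J·Δ = −F gives Δ = (0.799, 0.808).
Then the next iterate is (s, t)₁ = (-0.201, -0.692).

(-0.201, -0.692)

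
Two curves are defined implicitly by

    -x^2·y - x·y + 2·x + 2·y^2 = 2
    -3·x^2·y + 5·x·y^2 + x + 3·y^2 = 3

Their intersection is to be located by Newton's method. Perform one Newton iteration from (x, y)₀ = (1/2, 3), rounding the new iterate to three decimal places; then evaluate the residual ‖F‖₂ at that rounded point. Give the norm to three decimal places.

At (1/2, 3): F = (14.750, 44.750).
Jacobian J = [[-2·x·y - y + 2, -x^2 - x + 4·y], [-6·x·y + 5·y^2 + 1, -3·x^2 + 10·x·y + 6·y]].
At the point, J = [[-4.000, 11.250], [37.000, 32.250]] (det J = -545.250).
Solving J·Δ = −F gives Δ = (-0.051, -1.329).
Then the next iterate is (x, y)₁ = (0.449, 1.671).
Re-evaluating at (0.449, 1.671): F = (3.39533, 11.08368), so ‖F‖₂ = 11.592.

11.592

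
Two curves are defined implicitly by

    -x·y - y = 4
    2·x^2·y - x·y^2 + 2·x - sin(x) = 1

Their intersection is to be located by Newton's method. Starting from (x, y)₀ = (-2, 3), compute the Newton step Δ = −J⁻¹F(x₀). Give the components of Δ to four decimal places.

(-1.9686, -4.9059)

At (-2, 3): F = (-1.0000, 37.909297).
Jacobian J = [[-y, -x - 1], [4·x·y - y^2 - cos(x) + 2, 2·x^2 - 2·x·y]].
At the point, J = [[-3.0000, 1.0000], [-30.583853, 20.0000]] (det J = -29.416147).
Solving J·Δ = −F gives Δ = (-1.9686, -4.9059).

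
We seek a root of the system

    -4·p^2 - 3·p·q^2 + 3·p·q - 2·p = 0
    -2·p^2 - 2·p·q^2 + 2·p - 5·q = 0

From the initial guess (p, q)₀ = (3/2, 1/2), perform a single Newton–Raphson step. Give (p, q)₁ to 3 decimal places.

(0.679, 0.368)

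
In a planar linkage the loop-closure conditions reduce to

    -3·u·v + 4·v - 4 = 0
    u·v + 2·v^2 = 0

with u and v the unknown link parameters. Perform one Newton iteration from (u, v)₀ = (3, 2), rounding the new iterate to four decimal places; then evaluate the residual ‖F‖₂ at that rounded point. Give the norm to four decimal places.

At (3, 2): F = (-14.0000, 14.0000).
Jacobian J = [[-3·v, -3·u + 4], [v, u + 4·v]].
At the point, J = [[-6.0000, -5.0000], [2.0000, 11.0000]] (det J = -56.0000).
Solving J·Δ = −F gives Δ = (-1.5000, -1.0000).
Then the next iterate is (u, v)₁ = (1.5000, 1.0000).
Re-evaluating at (1.5000, 1.0000): F = (-4.5000, 3.5000), so ‖F‖₂ = 5.7009.

5.7009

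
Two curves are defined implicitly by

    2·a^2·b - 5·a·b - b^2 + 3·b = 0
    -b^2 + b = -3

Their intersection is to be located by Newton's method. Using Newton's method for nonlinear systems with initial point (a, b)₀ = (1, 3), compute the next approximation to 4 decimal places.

At (1, 3): F = (-9.0000, -3.0000).
Jacobian J = [[4·a·b - 5·b, 2·a^2 - 5·a - 2·b + 3], [0, -2·b + 1]].
At the point, J = [[-3.0000, -6.0000], [0.0000, -5.0000]] (det J = 15.0000).
Solving J·Δ = −F gives Δ = (-1.8000, -0.6000).
Then the next iterate is (a, b)₁ = (-0.8000, 2.4000).

(-0.8000, 2.4000)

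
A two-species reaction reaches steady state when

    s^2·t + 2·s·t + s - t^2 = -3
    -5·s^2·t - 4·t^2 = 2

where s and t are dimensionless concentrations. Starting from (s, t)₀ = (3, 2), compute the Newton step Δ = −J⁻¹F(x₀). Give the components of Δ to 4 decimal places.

(-2.0265, 0.2228)

At (3, 2): F = (32.0000, -108.0000).
Jacobian J = [[2·s·t + 2·t + 1, s^2 + 2·s - 2·t], [-10·s·t, -5·s^2 - 8·t]].
At the point, J = [[17.0000, 11.0000], [-60.0000, -61.0000]] (det J = -377.0000).
Solving J·Δ = −F gives Δ = (-2.0265, 0.2228).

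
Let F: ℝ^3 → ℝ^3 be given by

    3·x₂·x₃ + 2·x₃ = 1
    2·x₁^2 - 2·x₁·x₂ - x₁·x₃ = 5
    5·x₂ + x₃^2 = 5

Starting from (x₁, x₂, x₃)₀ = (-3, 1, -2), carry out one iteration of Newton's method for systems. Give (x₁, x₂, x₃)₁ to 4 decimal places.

(17.8333, 25.0000, 29.0000)

At (-3, 1, -2): F = (-11.0000, 13.0000, 4.0000).
Jacobian J = [[0, 3·x₃, 3·x₂ + 2], [4·x₁ - 2·x₂ - x₃, -2·x₁, -x₁], [0, 5, 2·x₃]].
At the point, J = [[0.0000, -6.0000, 5.0000], [-12.0000, 6.0000, 3.0000], [0.0000, 5.0000, -4.0000]] (det J = -12.0000).
Solving J·Δ = −F gives Δ = (20.8333, 24.0000, 31.0000).
Then the next iterate is (x₁, x₂, x₃)₁ = (17.8333, 25.0000, 29.0000).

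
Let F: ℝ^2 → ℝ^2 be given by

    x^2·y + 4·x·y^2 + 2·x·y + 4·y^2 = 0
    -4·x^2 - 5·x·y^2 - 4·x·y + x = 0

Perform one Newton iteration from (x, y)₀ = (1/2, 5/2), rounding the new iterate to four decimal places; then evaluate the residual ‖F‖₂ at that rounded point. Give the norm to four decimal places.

12.1781

At (1/2, 5/2): F = (40.6250, -21.1250).
Jacobian J = [[2·x·y + 4·y^2 + 2·y, x^2 + 8·x·y + 2·x + 8·y], [-8·x - 5·y^2 - 4·y + 1, -10·x·y - 4·x]].
At the point, J = [[32.5000, 31.2500], [-44.2500, -14.5000]] (det J = 911.5625).
Solving J·Δ = −F gives Δ = (-0.0780, -1.2189).
Then the next iterate is (x, y)₁ = (0.4220, 1.2811).
Re-evaluating at (0.4220, 1.2811): F = (10.644635, -5.915801), so ‖F‖₂ = 12.1781.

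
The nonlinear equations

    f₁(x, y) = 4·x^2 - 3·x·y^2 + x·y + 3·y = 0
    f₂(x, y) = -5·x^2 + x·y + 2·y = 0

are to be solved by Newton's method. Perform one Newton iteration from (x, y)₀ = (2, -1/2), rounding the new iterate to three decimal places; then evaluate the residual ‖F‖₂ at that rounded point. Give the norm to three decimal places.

At (2, -1/2): F = (12.000, -22.000).
Jacobian J = [[8·x - 3·y^2 + y, -6·x·y + x + 3], [-10·x + y, x + 2]].
At the point, J = [[14.750, 11.000], [-20.500, 4.000]] (det J = 284.500).
Solving J·Δ = −F gives Δ = (-1.019, 0.276).
Then the next iterate is (x, y)₁ = (0.981, -0.224).
Re-evaluating at (0.981, -0.224): F = (2.81003, -5.47955), so ‖F‖₂ = 6.158.

6.158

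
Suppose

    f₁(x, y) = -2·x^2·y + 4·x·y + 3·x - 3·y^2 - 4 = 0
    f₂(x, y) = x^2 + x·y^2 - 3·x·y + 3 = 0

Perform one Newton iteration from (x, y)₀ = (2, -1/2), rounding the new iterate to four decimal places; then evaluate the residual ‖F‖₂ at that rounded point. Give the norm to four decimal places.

3.6208

At (2, -1/2): F = (1.2500, 10.5000).
Jacobian J = [[-4·x·y + 4·y + 3, -2·x^2 + 4·x - 6·y], [2·x + y^2 - 3·y, 2·x·y - 3·x]].
At the point, J = [[5.0000, 3.0000], [5.7500, -8.0000]] (det J = -57.2500).
Solving J·Δ = −F gives Δ = (-0.7249, 0.7915).
Then the next iterate is (x, y)₁ = (1.2751, 0.2915).
Re-evaluating at (1.2751, 0.2915): F = (0.109262, 3.619153), so ‖F‖₂ = 3.6208.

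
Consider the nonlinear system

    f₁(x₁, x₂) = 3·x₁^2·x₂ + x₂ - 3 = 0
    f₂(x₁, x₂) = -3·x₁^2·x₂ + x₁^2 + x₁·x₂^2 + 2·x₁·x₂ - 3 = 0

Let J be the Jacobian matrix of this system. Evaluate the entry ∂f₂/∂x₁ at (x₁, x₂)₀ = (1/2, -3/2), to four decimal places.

4.7500

∂f₂/∂x₁ = -6·x₁·x₂ + 2·x₁ + x₂^2 + 2·x₂.
At (1/2, -3/2) this is 4.7500.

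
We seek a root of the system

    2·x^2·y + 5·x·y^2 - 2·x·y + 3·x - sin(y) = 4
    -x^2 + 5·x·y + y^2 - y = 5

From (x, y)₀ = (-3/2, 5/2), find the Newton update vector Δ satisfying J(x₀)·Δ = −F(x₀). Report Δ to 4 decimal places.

(1.2898, -0.6454)

At (-3/2, 5/2): F = (-37.223472, -22.2500).
Jacobian J = [[4·x·y + 5·y^2 - 2·y + 3, 2·x^2 + 10·x·y - 2·x - cos(y)], [-2·x + 5·y, 5·x + 2·y - 1]].
At the point, J = [[14.2500, -29.198856], [15.5000, -3.5000]] (det J = 402.707274).
Solving J·Δ = −F gives Δ = (1.2898, -0.6454).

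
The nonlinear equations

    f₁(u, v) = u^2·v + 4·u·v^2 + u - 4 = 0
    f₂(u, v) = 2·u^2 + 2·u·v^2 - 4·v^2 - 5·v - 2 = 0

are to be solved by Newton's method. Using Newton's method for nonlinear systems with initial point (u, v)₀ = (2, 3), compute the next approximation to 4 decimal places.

(2.0363, 1.3889)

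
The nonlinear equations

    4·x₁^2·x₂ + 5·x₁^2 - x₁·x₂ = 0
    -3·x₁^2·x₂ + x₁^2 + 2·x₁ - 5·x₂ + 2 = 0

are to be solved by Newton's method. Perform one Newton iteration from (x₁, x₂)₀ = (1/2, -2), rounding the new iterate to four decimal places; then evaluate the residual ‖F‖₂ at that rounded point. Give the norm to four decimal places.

3456.9255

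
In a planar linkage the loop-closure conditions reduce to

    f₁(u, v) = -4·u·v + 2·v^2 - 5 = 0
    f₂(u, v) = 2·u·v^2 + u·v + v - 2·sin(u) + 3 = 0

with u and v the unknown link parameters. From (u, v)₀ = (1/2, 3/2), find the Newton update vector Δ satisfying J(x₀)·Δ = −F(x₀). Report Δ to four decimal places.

(-0.9531, -0.5546)

At (1/2, 3/2): F = (-3.5000, 6.541149).
Jacobian J = [[-4·v, -4·u + 4·v], [2·v^2 + v - 2·cos(u), 4·u·v + u + 1]].
At the point, J = [[-6.0000, 4.0000], [4.244835, 4.5000]] (det J = -43.979340).
Solving J·Δ = −F gives Δ = (-0.9531, -0.5546).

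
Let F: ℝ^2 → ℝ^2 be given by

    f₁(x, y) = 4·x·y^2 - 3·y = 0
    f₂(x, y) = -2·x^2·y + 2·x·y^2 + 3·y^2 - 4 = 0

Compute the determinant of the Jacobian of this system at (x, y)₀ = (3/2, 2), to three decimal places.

396.000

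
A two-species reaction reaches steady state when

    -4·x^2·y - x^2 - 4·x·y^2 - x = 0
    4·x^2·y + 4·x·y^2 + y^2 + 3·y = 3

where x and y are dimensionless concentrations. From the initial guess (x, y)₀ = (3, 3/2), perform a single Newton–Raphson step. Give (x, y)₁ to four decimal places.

At (3, 3/2): F = (-93.0000, 84.7500).
Jacobian J = [[-8·x·y - 2·x - 4·y^2 - 1, -4·x^2 - 8·x·y], [8·x·y + 4·y^2, 4·x^2 + 8·x·y + 2·y + 3]].
At the point, J = [[-52.0000, -72.0000], [45.0000, 78.0000]] (det J = -816.0000).
Solving J·Δ = −F gives Δ = (-1.4118, -0.2721).
Then the next iterate is (x, y)₁ = (1.5882, 1.2279).

(1.5882, 1.2279)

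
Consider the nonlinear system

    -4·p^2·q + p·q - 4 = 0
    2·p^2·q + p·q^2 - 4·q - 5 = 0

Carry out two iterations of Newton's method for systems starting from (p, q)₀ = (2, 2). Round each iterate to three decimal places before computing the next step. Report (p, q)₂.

(-0.599, 2.279)

At (2, 2): F = (-32.000, 11.000).
Jacobian J = [[-8·p·q + q, -4·p^2 + p], [4·p·q + q^2, 2·p^2 + 2·p·q - 4]].
At the point, J = [[-30.000, -14.000], [20.000, 12.000]] (det J = -80.000).
Solving J·Δ = −F gives Δ = (-2.875, 3.875).
Then the next iterate is (p, q)₁ = (-0.875, 5.875).
Round to (-0.875, 5.875) and repeat: F = (-27.13281, -49.70508), J = [[47.000, -3.93750], [13.95312, -12.750]].
Δ = (0.276, -3.596), so (p, q)₂ = (-0.599, 2.279).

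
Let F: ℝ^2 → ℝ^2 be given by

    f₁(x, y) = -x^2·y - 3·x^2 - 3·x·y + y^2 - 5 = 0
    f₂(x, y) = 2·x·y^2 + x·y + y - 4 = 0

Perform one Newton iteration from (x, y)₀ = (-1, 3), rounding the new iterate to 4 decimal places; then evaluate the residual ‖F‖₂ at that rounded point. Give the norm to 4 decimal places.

At (-1, 3): F = (7.0000, -22.0000).
Jacobian J = [[-2·x·y - 6·x - 3·y, -x^2 - 3·x + 2·y], [2·y^2 + y, 4·x·y + x + 1]].
At the point, J = [[3.0000, 8.0000], [21.0000, -12.0000]] (det J = -204.0000).
Solving J·Δ = −F gives Δ = (0.4510, -1.0441).
Then the next iterate is (x, y)₁ = (-0.5490, 1.9559).
Re-evaluating at (-0.5490, 1.9559): F = (0.553199, -7.318337), so ‖F‖₂ = 7.3392.

7.3392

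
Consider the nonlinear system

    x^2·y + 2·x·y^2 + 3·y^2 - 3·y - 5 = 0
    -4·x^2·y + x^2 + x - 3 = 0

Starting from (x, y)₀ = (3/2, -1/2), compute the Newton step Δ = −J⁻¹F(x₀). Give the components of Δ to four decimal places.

(-0.8309, -0.3399)

At (3/2, -1/2): F = (-3.1250, 5.2500).
Jacobian J = [[2·x·y + 2·y^2, x^2 + 4·x·y + 6·y - 3], [-8·x·y + 2·x + 1, -4·x^2]].
At the point, J = [[-1.0000, -6.7500], [10.0000, -9.0000]] (det J = 76.5000).
Solving J·Δ = −F gives Δ = (-0.8309, -0.3399).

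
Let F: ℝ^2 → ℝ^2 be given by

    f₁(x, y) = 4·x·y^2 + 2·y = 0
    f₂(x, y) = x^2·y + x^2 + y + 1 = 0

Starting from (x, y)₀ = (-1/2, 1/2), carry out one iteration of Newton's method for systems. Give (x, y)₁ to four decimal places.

(-1.0000, -1.6000)

At (-1/2, 1/2): F = (0.5000, 1.8750).
Jacobian J = [[4·y^2, 8·x·y + 2], [2·x·y + 2·x, x^2 + 1]].
At the point, J = [[1.0000, 0.0000], [-1.5000, 1.2500]] (det J = 1.2500).
Solving J·Δ = −F gives Δ = (-0.5000, -2.1000).
Then the next iterate is (x, y)₁ = (-1.0000, -1.6000).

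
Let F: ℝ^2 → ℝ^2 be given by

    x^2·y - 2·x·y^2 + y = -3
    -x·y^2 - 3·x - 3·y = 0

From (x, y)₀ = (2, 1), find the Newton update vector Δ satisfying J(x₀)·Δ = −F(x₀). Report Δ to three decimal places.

At (2, 1): F = (4.000, -11.000).
Jacobian J = [[2·x·y - 2·y^2, x^2 - 4·x·y + 1], [-y^2 - 3, -2·x·y - 3]].
At the point, J = [[2.000, -3.000], [-4.000, -7.000]] (det J = -26.000).
Solving J·Δ = −F gives Δ = (-2.346, -0.231).

(-2.346, -0.231)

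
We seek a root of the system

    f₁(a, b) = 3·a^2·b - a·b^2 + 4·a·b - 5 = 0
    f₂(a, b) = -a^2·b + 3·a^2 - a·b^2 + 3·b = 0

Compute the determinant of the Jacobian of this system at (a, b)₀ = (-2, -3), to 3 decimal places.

J = [[6·a·b - b^2 + 4·b, 3·a^2 - 2·a·b + 4·a], [-2·a·b + 6·a - b^2, -a^2 - 2·a·b + 3]].
At the point, J = [[15.000, -8.000], [-33.000, -13.000]].
det J = -459.000.

-459.000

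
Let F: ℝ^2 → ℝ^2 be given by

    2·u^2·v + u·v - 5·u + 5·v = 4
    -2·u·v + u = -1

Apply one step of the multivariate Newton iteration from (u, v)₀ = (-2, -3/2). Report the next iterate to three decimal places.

At (-2, -3/2): F = (-10.500, -7.000).
Jacobian J = [[4·u·v + v - 5, 2·u^2 + u + 5], [-2·v + 1, -2·u]].
At the point, J = [[5.500, 11.000], [4.000, 4.000]] (det J = -22.000).
Solving J·Δ = −F gives Δ = (1.591, 0.159).
Then the next iterate is (u, v)₁ = (-0.409, -1.341).

(-0.409, -1.341)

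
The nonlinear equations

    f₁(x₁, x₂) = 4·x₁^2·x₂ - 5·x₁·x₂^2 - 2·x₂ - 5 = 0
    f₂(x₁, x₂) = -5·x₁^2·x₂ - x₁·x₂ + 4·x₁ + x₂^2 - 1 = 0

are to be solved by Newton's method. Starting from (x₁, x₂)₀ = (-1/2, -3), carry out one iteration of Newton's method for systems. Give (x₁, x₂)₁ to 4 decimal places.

(-0.4327, -1.8575)

At (-1/2, -3): F = (20.5000, 8.2500).
Jacobian J = [[8·x₁·x₂ - 5·x₂^2, 4·x₁^2 - 10·x₁·x₂ - 2], [-10·x₁·x₂ - x₂ + 4, -5·x₁^2 - x₁ + 2·x₂]].
At the point, J = [[-33.0000, -16.0000], [-8.0000, -6.7500]] (det J = 94.7500).
Solving J·Δ = −F gives Δ = (0.0673, 1.1425).
Then the next iterate is (x₁, x₂)₁ = (-0.4327, -1.8575).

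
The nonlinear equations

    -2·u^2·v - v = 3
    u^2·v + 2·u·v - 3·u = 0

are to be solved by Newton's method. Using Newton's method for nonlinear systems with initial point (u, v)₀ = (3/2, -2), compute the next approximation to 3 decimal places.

(-3.265, -10.941)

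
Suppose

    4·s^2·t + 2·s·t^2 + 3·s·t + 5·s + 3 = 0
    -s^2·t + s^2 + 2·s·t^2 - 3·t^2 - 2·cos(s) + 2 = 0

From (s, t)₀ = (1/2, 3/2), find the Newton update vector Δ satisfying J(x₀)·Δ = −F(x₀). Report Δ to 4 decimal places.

(-0.3138, -0.9498)

At (1/2, 3/2): F = (11.5000, -4.380165).
Jacobian J = [[8·s·t + 2·t^2 + 3·t + 5, 4·s^2 + 4·s·t + 3·s], [-2·s·t + 2·s + 2·t^2 + 2·sin(s), -s^2 + 4·s·t - 6·t]].
At the point, J = [[20.0000, 5.5000], [4.958851, -6.2500]] (det J = -152.273681).
Solving J·Δ = −F gives Δ = (-0.3138, -0.9498).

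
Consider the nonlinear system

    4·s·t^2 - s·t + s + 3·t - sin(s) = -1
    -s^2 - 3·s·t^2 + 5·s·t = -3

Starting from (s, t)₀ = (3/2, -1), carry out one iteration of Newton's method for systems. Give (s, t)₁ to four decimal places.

(0.4198, -1.0383)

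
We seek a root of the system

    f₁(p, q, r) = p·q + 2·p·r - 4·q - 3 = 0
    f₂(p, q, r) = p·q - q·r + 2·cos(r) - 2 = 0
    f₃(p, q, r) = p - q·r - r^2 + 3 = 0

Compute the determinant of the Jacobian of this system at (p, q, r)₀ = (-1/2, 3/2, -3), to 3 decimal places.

J = [[q + 2·r, p - 4, 2·p], [q, p - r, -q - 2·sin(r)], [1, -r, -q - 2·r]].
At the point, J = [[-4.500, -4.500, -1.000], [1.500, 2.500, -1.21776], [1.000, 3.000, 4.500]].
det J = -33.210.

-33.210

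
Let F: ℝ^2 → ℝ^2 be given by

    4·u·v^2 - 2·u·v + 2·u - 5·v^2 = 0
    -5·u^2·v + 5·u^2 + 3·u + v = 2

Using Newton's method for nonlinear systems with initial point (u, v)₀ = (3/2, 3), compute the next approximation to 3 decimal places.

At (3/2, 3): F = (3.000, -17.000).
Jacobian J = [[4·v^2 - 2·v + 2, 8·u·v - 2·u - 10·v], [-10·u·v + 10·u + 3, -5·u^2 + 1]].
At the point, J = [[32.000, 3.000], [-27.000, -10.250]] (det J = -247.000).
Solving J·Δ = −F gives Δ = (0.082, -1.874).
Then the next iterate is (u, v)₁ = (1.582, 1.126).

(1.582, 1.126)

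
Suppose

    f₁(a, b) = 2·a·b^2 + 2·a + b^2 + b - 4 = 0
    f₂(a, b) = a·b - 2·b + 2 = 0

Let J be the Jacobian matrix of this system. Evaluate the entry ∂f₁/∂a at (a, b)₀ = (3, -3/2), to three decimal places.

6.500

∂f₁/∂a = 2·b^2 + 2.
At (3, -3/2) this is 6.500.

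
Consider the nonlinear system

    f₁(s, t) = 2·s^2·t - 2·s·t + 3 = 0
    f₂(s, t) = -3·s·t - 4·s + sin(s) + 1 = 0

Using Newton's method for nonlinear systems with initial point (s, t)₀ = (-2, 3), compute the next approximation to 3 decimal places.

(-6.161, -10.653)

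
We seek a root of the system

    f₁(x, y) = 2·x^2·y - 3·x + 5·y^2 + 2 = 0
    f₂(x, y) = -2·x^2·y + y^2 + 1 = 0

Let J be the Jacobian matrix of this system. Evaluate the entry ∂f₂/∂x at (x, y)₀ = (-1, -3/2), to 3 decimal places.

-6.000

∂f₂/∂x = -4·x·y.
At (-1, -3/2) this is -6.000.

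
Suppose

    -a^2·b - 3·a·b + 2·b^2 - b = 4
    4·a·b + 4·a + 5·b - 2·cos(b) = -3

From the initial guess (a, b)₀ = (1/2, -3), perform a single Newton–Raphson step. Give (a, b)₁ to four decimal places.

At (1/2, -3): F = (22.2500, -14.020015).
Jacobian J = [[-2·a·b - 3·b, -a^2 - 3·a + 4·b - 1], [4·b + 4, 4·a + 2·sin(b) + 5]].
At the point, J = [[12.0000, -14.7500], [-8.0000, 6.717760]] (det J = -37.386880).
Solving J·Δ = −F gives Δ = (-1.5333, 0.2610).
Then the next iterate is (a, b)₁ = (-1.0333, -2.7390).

(-1.0333, -2.7390)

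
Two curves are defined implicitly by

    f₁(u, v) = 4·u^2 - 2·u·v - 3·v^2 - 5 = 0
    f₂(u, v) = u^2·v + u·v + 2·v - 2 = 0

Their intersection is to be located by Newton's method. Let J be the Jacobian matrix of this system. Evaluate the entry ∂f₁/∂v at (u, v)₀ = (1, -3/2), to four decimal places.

∂f₁/∂v = -2·u - 6·v.
At (1, -3/2) this is 7.0000.

7.0000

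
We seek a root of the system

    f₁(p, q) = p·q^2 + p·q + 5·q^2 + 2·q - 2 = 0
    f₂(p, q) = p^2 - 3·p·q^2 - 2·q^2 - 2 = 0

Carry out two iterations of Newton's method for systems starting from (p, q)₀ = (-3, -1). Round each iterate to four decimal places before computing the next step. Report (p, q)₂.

At (-3, -1): F = (1.0000, 14.0000).
Jacobian J = [[q^2 + q, 2·p·q + p + 10·q + 2], [2·p - 3·q^2, -6·p·q - 4·q]].
At the point, J = [[0.0000, -5.0000], [-9.0000, -14.0000]] (det J = -45.0000).
Solving J·Δ = −F gives Δ = (1.2444, 0.2000).
Then the next iterate is (p, q)₁ = (-1.7556, -0.8000).
Round to (-1.7556, -0.8000) and repeat: F = (-0.119104, 3.172883), J = [[-0.1600, -4.946640], [-5.4312, -5.226880]].
Δ = (0.6269, -0.0444), so (p, q)₂ = (-1.1287, -0.8444).

(-1.1287, -0.8444)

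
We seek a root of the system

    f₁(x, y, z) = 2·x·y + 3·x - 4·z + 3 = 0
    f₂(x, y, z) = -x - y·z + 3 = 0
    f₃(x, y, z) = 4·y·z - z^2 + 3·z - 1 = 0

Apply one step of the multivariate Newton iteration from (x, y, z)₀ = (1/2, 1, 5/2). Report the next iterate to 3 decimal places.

At (1/2, 1, 5/2): F = (-4.500, 0.000, 10.250).
Jacobian J = [[2·y + 3, 2·x, -4], [-1, -z, -y], [0, 4·z, 4·y - 2·z + 3]].
At the point, J = [[5.000, 1.000, -4.000], [-1.000, -2.500, -1.000], [0.000, 10.000, 2.000]] (det J = 67.000).
Solving J·Δ = −F gives Δ = (2.019, -1.243, 1.088).
Then the next iterate is (x, y, z)₁ = (2.519, -0.243, 3.588).

(2.519, -0.243, 3.588)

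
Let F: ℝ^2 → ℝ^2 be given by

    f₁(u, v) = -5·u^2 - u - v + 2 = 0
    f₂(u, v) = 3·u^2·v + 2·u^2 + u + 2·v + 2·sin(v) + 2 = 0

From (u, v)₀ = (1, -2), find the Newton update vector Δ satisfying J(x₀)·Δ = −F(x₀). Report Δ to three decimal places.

(-0.287, 1.154)

At (1, -2): F = (-2.000, -6.81859).
Jacobian J = [[-10·u - 1, -1], [6·u·v + 4·u + 1, 3·u^2 + 2·cos(v) + 2]].
At the point, J = [[-11.000, -1.000], [-7.000, 4.16771]] (det J = -52.84477).
Solving J·Δ = −F gives Δ = (-0.287, 1.154).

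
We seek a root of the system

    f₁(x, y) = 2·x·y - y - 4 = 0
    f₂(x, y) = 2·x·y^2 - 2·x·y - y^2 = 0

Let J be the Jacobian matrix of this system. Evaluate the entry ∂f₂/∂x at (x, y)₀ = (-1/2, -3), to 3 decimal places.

24.000

∂f₂/∂x = 2·y^2 - 2·y.
At (-1/2, -3) this is 24.000.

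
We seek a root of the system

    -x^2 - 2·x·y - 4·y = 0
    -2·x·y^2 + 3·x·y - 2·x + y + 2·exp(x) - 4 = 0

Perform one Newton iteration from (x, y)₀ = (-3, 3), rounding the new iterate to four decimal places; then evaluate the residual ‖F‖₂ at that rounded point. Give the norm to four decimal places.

69.6663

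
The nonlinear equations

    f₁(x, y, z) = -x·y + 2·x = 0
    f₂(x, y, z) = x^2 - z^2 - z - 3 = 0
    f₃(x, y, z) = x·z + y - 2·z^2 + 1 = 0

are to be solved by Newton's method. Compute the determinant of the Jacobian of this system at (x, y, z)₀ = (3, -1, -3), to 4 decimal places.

300.0000

J = [[-y + 2, -x, 0], [2·x, 0, -2·z - 1], [z, 1, x - 4·z]].
At the point, J = [[3.0000, -3.0000, 0.0000], [6.0000, 0.0000, 5.0000], [-3.0000, 1.0000, 15.0000]].
det J = 300.0000.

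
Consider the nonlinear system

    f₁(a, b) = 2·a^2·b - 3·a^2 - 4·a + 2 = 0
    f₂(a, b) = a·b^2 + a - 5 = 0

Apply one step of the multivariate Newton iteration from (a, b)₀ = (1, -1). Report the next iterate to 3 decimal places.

(0.167, -3.333)

At (1, -1): F = (-7.000, -3.000).
Jacobian J = [[4·a·b - 6·a - 4, 2·a^2], [b^2 + 1, 2·a·b]].
At the point, J = [[-14.000, 2.000], [2.000, -2.000]] (det J = 24.000).
Solving J·Δ = −F gives Δ = (-0.833, -2.333).
Then the next iterate is (a, b)₁ = (0.167, -3.333).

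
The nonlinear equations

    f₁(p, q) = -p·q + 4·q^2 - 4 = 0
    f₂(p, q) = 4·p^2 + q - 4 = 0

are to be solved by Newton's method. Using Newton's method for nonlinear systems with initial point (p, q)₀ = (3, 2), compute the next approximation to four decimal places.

(1.6115, 1.3248)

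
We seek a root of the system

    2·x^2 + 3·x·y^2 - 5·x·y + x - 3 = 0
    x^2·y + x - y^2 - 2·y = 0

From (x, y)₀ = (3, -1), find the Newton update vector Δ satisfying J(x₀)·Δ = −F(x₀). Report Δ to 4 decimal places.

(-8.8750, -4.3750)

At (3, -1): F = (42.0000, -5.0000).
Jacobian J = [[4·x + 3·y^2 - 5·y + 1, 6·x·y - 5·x], [2·x·y + 1, x^2 - 2·y - 2]].
At the point, J = [[21.0000, -33.0000], [-5.0000, 9.0000]] (det J = 24.0000).
Solving J·Δ = −F gives Δ = (-8.8750, -4.3750).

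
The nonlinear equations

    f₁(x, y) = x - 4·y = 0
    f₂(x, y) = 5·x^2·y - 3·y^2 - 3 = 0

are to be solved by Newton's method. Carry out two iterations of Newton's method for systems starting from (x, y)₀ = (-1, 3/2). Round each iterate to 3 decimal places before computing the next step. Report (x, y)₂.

(0.961, 0.240)

At (-1, 3/2): F = (-7.000, -2.250).
Jacobian J = [[1, -4], [10·x·y, 5·x^2 - 6·y]].
At the point, J = [[1.000, -4.000], [-15.000, -4.000]] (det J = -64.000).
Solving J·Δ = −F gives Δ = (0.297, -1.676).
Then the next iterate is (x, y)₁ = (-0.703, -0.176).
Round to (-0.703, -0.176) and repeat: F = (0.001, -3.52783), J = [[1.000, -4.000], [1.23728, 3.52704]].
Δ = (1.664, 0.416), so (x, y)₂ = (0.961, 0.240).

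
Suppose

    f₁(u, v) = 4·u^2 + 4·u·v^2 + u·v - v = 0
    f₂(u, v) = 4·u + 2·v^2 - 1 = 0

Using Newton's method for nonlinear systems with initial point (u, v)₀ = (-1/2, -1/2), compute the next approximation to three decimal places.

At (-1/2, -1/2): F = (1.250, -2.500).
Jacobian J = [[8·u + 4·v^2 + v, 8·u·v + u - 1], [4, 4·v]].
At the point, J = [[-3.500, 0.500], [4.000, -2.000]] (det J = 5.000).
Solving J·Δ = −F gives Δ = (0.250, -0.750).
Then the next iterate is (u, v)₁ = (-0.250, -1.250).

(-0.250, -1.250)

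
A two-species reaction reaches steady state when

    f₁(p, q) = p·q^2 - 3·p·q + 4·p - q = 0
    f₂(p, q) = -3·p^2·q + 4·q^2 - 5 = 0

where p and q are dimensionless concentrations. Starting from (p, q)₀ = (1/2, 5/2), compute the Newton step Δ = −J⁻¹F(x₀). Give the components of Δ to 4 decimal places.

At (1/2, 5/2): F = (-1.1250, 18.1250).
Jacobian J = [[q^2 - 3·q + 4, 2·p·q - 3·p - 1], [-6·p·q, -3·p^2 + 8·q]].
At the point, J = [[2.7500, 0.0000], [-7.5000, 19.2500]] (det J = 52.9375).
Solving J·Δ = −F gives Δ = (0.4091, -0.7822).

(0.4091, -0.7822)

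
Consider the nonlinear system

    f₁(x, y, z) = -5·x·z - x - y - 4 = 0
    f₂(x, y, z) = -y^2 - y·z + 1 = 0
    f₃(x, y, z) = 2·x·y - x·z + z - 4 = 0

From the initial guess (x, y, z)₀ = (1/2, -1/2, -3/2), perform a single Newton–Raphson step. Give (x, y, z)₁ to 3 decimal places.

At (1/2, -1/2, -3/2): F = (-0.250, 0.000, -5.250).
Jacobian J = [[-5·z - 1, -1, -5·x], [0, -2·y - z, -y], [2·y - z, 2·x, -x + 1]].
At the point, J = [[6.500, -1.000, -2.500], [0.000, 2.500, 0.500], [0.500, 1.000, 0.500]] (det J = 7.750).
Solving J·Δ = −F gives Δ = (3.919, -2.194, 10.968).
Then the next iterate is (x, y, z)₁ = (4.419, -2.694, 9.468).

(4.419, -2.694, 9.468)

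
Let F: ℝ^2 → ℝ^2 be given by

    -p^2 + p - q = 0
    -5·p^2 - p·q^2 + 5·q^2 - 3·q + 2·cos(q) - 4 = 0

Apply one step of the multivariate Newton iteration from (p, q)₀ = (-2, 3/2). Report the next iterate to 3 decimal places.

(-0.643, 0.783)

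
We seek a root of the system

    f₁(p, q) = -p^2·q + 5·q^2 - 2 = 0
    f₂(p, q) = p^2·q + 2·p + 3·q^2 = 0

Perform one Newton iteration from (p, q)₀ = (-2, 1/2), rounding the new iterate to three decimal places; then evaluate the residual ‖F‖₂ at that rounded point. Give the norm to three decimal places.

At (-2, 1/2): F = (-2.750, -1.250).
Jacobian J = [[-2·p·q, -p^2 + 10·q], [2·p·q + 2, p^2 + 6·q]].
At the point, J = [[2.000, 1.000], [0.000, 7.000]] (det J = 14.000).
Solving J·Δ = −F gives Δ = (1.286, 0.179).
Then the next iterate is (p, q)₁ = (-0.714, 0.679).
Re-evaluating at (-0.714, 0.679): F = (-0.04095, 0.30127), so ‖F‖₂ = 0.304.

0.304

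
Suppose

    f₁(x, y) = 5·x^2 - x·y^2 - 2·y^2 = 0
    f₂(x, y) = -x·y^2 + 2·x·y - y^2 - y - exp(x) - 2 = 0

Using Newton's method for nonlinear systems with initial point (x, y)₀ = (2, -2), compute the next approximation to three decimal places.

(0.975, -1.225)

At (2, -2): F = (4.000, -27.38906).
Jacobian J = [[10·x - y^2, -2·x·y - 4·y], [-y^2 + 2·y - exp(x), -2·x·y + 2·x - 2·y - 1]].
At the point, J = [[16.000, 16.000], [-15.38906, 15.000]] (det J = 486.22490).
Solving J·Δ = −F gives Δ = (-1.025, 0.775).
Then the next iterate is (x, y)₁ = (0.975, -1.225).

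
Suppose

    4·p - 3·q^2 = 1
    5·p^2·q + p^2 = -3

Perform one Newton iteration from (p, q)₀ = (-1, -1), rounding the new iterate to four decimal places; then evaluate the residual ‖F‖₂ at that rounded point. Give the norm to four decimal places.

38.4729

At (-1, -1): F = (-8.0000, -1.0000).
Jacobian J = [[4, -6·q], [10·p·q + 2·p, 5·p^2]].
At the point, J = [[4.0000, 6.0000], [8.0000, 5.0000]] (det J = -28.0000).
Solving J·Δ = −F gives Δ = (-1.2143, 2.1429).
Then the next iterate is (p, q)₁ = (-2.2143, 1.1429).
Re-evaluating at (-2.2143, 1.1429): F = (-13.775861, 35.922029), so ‖F‖₂ = 38.4729.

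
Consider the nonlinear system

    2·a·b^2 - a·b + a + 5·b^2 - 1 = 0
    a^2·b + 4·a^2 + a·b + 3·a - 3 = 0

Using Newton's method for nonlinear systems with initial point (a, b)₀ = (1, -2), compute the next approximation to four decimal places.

At (1, -2): F = (30.0000, 0.0000).
Jacobian J = [[2·b^2 - b + 1, 4·a·b - a + 10·b], [2·a·b + 8·a + b + 3, a^2 + a]].
At the point, J = [[11.0000, -29.0000], [5.0000, 2.0000]] (det J = 167.0000).
Solving J·Δ = −F gives Δ = (-0.3593, 0.8982).
Then the next iterate is (a, b)₁ = (0.6407, -1.1018).

(0.6407, -1.1018)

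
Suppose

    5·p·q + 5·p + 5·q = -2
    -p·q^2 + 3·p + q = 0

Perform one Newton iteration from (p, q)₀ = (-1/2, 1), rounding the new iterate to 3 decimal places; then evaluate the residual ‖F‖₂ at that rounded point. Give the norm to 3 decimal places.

At (-1/2, 1): F = (2.000, 0.000).
Jacobian J = [[5·q + 5, 5·p + 5], [-q^2 + 3, -2·p·q + 1]].
At the point, J = [[10.000, 2.500], [2.000, 2.000]] (det J = 15.000).
Solving J·Δ = −F gives Δ = (-0.267, 0.267).
Then the next iterate is (p, q)₁ = (-0.767, 1.267).
Re-evaluating at (-0.767, 1.267): F = (-0.35895, 0.19726), so ‖F‖₂ = 0.410.

0.410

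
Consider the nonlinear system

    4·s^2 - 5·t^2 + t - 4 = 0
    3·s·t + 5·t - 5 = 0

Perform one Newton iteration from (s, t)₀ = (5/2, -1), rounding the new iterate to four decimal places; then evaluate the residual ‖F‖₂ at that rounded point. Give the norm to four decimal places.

At (5/2, -1): F = (15.0000, -17.5000).
Jacobian J = [[8·s, -10·t + 1], [3·t, 3·s + 5]].
At the point, J = [[20.0000, 11.0000], [-3.0000, 12.5000]] (det J = 283.0000).
Solving J·Δ = −F gives Δ = (-1.3428, 1.0777).
Then the next iterate is (s, t)₁ = (1.1572, 0.0777).
Re-evaluating at (1.1572, 0.0777): F = (1.403961, -4.341757), so ‖F‖₂ = 4.5631.

4.5631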